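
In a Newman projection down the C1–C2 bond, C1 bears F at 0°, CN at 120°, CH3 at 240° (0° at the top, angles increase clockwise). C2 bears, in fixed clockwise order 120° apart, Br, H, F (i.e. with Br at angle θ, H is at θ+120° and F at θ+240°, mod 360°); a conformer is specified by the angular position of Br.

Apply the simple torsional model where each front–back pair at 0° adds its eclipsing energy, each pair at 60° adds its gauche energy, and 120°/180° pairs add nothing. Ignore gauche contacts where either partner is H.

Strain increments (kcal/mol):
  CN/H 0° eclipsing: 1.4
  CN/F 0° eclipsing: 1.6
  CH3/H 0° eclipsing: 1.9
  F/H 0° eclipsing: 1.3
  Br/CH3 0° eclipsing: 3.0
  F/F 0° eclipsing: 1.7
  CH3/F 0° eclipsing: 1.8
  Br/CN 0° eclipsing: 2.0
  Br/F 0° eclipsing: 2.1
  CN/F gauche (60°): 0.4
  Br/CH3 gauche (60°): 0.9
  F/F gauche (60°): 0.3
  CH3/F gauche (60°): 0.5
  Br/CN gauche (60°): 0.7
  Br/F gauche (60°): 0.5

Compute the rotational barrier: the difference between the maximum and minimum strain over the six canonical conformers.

3.9 kcal/mol

Br at 0° (eclipsed): F–Br eclipsed, CN–H eclipsed, CH3–F eclipsed; 2.1 + 1.4 + 1.8 = 5.3 kcal/mol.
Br at 60° (staggered): F–Br gauche, F–F gauche, CN–Br gauche, CH3–F gauche; 0.5 + 0.3 + 0.7 + 0.5 = 2.0 kcal/mol.
Br at 120° (eclipsed): F–F eclipsed, CN–Br eclipsed, CH3–H eclipsed; 1.7 + 2.0 + 1.9 = 5.6 kcal/mol.
Br at 180° (staggered): F–F gauche, CN–Br gauche, CN–F gauche, CH3–Br gauche; 0.3 + 0.7 + 0.4 + 0.9 = 2.3 kcal/mol.
Br at 240° (eclipsed): F–H eclipsed, CN–F eclipsed, CH3–Br eclipsed; 1.3 + 1.6 + 3.0 = 5.9 kcal/mol.
Br at 300° (staggered): F–Br gauche, CN–F gauche, CH3–Br gauche, CH3–F gauche; 0.5 + 0.4 + 0.9 + 0.5 = 2.3 kcal/mol.
Max at 240° (5.9 kcal/mol), min at 60° (2.0 kcal/mol); barrier = 3.9 kcal/mol.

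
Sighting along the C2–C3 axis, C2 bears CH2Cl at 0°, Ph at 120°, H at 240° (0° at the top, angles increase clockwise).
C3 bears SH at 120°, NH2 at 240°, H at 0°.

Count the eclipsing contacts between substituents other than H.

Non-H eclipsing pairs: Ph(120°)/SH(120°) — 1 interaction.

1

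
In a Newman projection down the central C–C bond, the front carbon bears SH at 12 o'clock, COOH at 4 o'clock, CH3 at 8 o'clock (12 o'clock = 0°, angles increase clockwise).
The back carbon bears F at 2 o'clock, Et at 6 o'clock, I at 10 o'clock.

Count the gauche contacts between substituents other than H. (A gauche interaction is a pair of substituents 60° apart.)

6

Non-H gauche pairs: SH(0°)/F(60°); SH(0°)/I(300°); COOH(120°)/F(60°); COOH(120°)/Et(180°); CH3(240°)/Et(180°); CH3(240°)/I(300°) — 6 interactions.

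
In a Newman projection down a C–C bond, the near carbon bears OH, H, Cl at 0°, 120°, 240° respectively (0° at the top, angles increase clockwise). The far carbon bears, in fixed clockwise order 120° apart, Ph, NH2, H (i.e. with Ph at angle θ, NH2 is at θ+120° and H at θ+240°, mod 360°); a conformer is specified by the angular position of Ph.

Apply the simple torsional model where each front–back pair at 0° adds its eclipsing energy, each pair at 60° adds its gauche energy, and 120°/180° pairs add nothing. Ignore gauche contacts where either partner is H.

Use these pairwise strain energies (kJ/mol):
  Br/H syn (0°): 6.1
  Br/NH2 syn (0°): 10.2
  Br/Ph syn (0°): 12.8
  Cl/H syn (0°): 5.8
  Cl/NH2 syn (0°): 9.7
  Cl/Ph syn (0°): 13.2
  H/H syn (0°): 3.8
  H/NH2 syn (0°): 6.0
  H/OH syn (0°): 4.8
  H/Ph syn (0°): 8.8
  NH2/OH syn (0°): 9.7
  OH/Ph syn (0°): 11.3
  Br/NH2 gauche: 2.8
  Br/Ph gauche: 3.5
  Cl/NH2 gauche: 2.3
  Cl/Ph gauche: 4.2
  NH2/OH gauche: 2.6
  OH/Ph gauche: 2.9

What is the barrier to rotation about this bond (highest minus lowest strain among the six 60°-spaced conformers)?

Ph at 0° (eclipsed): OH(0°)/Ph(0°) eclipsed 11.3; H(120°)/NH2(120°) eclipsed 6.0; Cl(240°)/H(240°) eclipsed 5.8 → 23.1 kJ/mol.
Ph at 60° (staggered): OH(0°)/Ph(60°) gauche 2.9; Cl(240°)/NH2(180°) gauche 2.3 → 5.2 kJ/mol.
Ph at 120° (eclipsed): OH(0°)/H(0°) eclipsed 4.8; H(120°)/Ph(120°) eclipsed 8.8; Cl(240°)/NH2(240°) eclipsed 9.7 → 23.3 kJ/mol.
Ph at 180° (staggered): OH(0°)/NH2(300°) gauche 2.6; Cl(240°)/Ph(180°) gauche 4.2; Cl(240°)/NH2(300°) gauche 2.3 → 9.1 kJ/mol.
Ph at 240° (eclipsed): OH(0°)/NH2(0°) eclipsed 9.7; H(120°)/H(120°) eclipsed 3.8; Cl(240°)/Ph(240°) eclipsed 13.2 → 26.7 kJ/mol.
Ph at 300° (staggered): OH(0°)/Ph(300°) gauche 2.9; OH(0°)/NH2(60°) gauche 2.6; Cl(240°)/Ph(300°) gauche 4.2 → 9.7 kJ/mol.
Max at 240° (26.7 kJ/mol), min at 60° (5.2 kJ/mol); barrier = 21.5 kJ/mol.

21.5 kJ/mol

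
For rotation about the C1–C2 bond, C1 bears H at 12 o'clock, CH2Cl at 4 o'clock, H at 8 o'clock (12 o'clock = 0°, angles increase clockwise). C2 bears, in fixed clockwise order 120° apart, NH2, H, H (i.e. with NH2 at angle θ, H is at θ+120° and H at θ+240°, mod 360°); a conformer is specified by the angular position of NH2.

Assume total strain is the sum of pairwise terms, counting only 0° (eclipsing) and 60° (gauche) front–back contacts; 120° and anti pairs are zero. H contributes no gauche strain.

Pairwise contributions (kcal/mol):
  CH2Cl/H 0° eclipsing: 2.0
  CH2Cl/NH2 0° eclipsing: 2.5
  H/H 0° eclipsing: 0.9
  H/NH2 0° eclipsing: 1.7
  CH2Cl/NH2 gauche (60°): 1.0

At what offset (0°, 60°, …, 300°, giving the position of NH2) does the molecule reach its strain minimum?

300°

NH2 at 0° (eclipsed): H(0°)/NH2(0°) eclipsed 1.7; CH2Cl(120°)/H(120°) eclipsed 2.0; H(240°)/H(240°) eclipsed 0.9 → 4.6 kcal/mol.
NH2 at 60° (staggered): CH2Cl(120°)/NH2(60°) gauche 1.0 → 1.0 kcal/mol.
NH2 at 120° (eclipsed): H(0°)/H(0°) eclipsed 0.9; CH2Cl(120°)/NH2(120°) eclipsed 2.5; H(240°)/H(240°) eclipsed 0.9 → 4.3 kcal/mol.
NH2 at 180° (staggered): CH2Cl(120°)/NH2(180°) gauche 1.0 → 1.0 kcal/mol.
NH2 at 240° (eclipsed): H(0°)/H(0°) eclipsed 0.9; CH2Cl(120°)/H(120°) eclipsed 2.0; H(240°)/NH2(240°) eclipsed 1.7 → 4.6 kcal/mol.
NH2 at 300° (staggered): no non-H gauche contacts → 0.0 kcal/mol.
The minimum (0.0 kcal/mol) occurs with NH2 at 300°.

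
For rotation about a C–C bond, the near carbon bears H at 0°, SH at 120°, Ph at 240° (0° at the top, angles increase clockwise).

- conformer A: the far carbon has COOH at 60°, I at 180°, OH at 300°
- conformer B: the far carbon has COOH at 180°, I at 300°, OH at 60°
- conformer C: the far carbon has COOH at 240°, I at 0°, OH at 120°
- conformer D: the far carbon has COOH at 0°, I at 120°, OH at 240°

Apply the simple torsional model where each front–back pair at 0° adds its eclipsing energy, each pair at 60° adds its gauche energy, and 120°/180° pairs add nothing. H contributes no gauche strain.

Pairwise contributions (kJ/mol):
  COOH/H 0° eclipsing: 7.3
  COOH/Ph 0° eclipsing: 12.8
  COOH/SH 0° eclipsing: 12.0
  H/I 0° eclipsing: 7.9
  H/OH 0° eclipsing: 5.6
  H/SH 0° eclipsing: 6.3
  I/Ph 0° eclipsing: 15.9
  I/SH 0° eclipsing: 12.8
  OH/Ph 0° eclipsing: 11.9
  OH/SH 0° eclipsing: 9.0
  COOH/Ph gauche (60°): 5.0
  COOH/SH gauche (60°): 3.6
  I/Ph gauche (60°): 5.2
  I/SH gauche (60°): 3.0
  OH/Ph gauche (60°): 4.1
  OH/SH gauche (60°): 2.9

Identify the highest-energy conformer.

A (staggered): SH–COOH gauche, SH–I gauche, Ph–I gauche, Ph–OH gauche; 3.6 + 3.0 + 5.2 + 4.1 = 15.9 kJ/mol.
B (staggered): SH–COOH gauche, SH–OH gauche, Ph–COOH gauche, Ph–I gauche; 3.6 + 2.9 + 5.0 + 5.2 = 16.7 kJ/mol.
C (eclipsed): H–I eclipsed, SH–OH eclipsed, Ph–COOH eclipsed; 7.9 + 9.0 + 12.8 = 29.7 kJ/mol.
D (eclipsed): H–COOH eclipsed, SH–I eclipsed, Ph–OH eclipsed; 7.3 + 12.8 + 11.9 = 32.0 kJ/mol.
D has the highest total (32.0 kJ/mol).

D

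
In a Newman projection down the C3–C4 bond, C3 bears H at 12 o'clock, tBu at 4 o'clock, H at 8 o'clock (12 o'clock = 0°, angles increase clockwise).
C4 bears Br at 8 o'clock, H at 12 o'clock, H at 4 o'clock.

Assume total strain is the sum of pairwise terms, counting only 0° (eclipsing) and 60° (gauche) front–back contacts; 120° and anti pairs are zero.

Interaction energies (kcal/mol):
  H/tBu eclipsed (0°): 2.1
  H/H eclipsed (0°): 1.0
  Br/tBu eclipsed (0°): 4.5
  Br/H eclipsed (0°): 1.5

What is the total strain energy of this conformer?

4.6 kcal/mol

This conformer is eclipsed. H at 0° is eclipsed with H at 0° (1.0); tBu at 120° is eclipsed with H at 120° (2.1); H at 240° is eclipsed with Br at 240° (1.5). Total 4.6 kcal/mol.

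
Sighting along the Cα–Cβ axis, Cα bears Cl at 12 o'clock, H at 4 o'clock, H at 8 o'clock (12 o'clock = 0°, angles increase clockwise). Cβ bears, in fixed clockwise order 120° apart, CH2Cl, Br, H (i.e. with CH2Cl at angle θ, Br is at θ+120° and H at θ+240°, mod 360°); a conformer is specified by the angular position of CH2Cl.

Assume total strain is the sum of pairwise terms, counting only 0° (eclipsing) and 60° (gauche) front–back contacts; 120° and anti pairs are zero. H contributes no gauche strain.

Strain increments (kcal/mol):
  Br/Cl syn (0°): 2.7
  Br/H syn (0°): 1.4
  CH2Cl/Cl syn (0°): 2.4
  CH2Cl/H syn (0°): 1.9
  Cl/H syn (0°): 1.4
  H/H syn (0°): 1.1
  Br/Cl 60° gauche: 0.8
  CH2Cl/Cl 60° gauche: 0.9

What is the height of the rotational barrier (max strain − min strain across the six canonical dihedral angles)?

CH2Cl at 0° (eclipsed): Cl(0°)/CH2Cl(0°) eclipsed 2.4; H(120°)/Br(120°) eclipsed 1.4; H(240°)/H(240°) eclipsed 1.1 → 4.9 kcal/mol.
CH2Cl at 60° (staggered): Cl(0°)/CH2Cl(60°) gauche 0.9 → 0.9 kcal/mol.
CH2Cl at 120° (eclipsed): Cl(0°)/H(0°) eclipsed 1.4; H(120°)/CH2Cl(120°) eclipsed 1.9; H(240°)/Br(240°) eclipsed 1.4 → 4.7 kcal/mol.
CH2Cl at 180° (staggered): Cl(0°)/Br(300°) gauche 0.8 → 0.8 kcal/mol.
CH2Cl at 240° (eclipsed): Cl(0°)/Br(0°) eclipsed 2.7; H(120°)/H(120°) eclipsed 1.1; H(240°)/CH2Cl(240°) eclipsed 1.9 → 5.7 kcal/mol.
CH2Cl at 300° (staggered): Cl(0°)/CH2Cl(300°) gauche 0.9; Cl(0°)/Br(60°) gauche 0.8 → 1.7 kcal/mol.
Max at 240° (5.7 kcal/mol), min at 180° (0.8 kcal/mol); barrier = 4.9 kcal/mol.

4.9 kcal/mol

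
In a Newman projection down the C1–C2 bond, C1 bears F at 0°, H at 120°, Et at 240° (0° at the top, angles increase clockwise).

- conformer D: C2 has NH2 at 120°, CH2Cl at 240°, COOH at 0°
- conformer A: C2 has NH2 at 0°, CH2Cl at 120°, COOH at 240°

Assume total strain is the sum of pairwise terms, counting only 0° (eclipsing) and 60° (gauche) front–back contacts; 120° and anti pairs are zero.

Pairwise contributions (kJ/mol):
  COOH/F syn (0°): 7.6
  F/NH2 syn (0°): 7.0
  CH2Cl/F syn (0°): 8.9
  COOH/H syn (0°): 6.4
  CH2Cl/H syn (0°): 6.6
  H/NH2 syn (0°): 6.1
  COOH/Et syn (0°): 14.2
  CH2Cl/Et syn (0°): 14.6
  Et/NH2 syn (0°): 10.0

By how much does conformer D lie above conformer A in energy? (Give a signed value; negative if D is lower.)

+0.5 kJ/mol

D (eclipsed): F–COOH eclipsed, H–NH2 eclipsed, Et–CH2Cl eclipsed; 7.6 + 6.1 + 14.6 = 28.3 kJ/mol.
A (eclipsed): F–NH2 eclipsed, H–CH2Cl eclipsed, Et–COOH eclipsed; 7.0 + 6.6 + 14.2 = 27.8 kJ/mol.
E(D) − E(A) = 28.3 − 27.8 = +0.5 kJ/mol.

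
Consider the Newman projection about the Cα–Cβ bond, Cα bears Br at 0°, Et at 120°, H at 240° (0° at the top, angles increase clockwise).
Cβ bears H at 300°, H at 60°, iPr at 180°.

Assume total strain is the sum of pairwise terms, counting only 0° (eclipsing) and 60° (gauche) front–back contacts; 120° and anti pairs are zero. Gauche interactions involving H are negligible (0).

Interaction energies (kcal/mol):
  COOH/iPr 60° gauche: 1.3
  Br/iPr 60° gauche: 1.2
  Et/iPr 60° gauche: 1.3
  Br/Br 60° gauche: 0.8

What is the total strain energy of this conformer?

1.3 kcal/mol

This conformer (staggered): Et–iPr gauche; 1.3 = 1.3 kcal/mol.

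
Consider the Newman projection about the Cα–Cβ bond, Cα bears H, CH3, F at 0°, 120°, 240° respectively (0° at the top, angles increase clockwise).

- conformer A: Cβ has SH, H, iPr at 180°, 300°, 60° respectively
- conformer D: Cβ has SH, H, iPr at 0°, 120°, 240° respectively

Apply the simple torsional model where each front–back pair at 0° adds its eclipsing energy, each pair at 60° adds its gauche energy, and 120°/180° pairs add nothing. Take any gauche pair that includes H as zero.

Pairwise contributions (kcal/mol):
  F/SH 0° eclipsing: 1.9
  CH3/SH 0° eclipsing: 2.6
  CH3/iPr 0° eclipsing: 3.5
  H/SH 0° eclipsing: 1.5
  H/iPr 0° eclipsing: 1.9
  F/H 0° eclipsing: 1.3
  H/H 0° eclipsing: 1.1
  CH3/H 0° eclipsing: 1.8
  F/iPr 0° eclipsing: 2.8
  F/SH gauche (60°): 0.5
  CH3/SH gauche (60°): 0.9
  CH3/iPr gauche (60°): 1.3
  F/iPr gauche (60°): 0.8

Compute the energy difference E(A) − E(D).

-3.4 kcal/mol

A (staggered): CH3–SH gauche, CH3–iPr gauche, F–SH gauche; 0.9 + 1.3 + 0.5 = 2.7 kcal/mol.
D (eclipsed): H–SH eclipsed, CH3–H eclipsed, F–iPr eclipsed; 1.5 + 1.8 + 2.8 = 6.1 kcal/mol.
E(A) − E(D) = 2.7 − 6.1 = -3.4 kcal/mol.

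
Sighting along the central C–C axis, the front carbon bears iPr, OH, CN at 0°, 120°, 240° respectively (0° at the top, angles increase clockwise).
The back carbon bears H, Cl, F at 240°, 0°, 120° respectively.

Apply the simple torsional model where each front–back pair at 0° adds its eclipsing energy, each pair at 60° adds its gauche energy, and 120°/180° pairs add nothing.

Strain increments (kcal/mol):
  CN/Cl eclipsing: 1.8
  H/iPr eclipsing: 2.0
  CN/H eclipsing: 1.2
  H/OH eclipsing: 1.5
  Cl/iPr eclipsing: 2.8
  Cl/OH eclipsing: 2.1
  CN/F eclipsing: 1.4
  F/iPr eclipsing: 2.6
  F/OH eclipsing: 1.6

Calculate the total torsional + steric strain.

5.6 kcal/mol

This conformer is eclipsed. iPr at 0° is eclipsed with Cl at 0° (2.8); OH at 120° is eclipsed with F at 120° (1.6); CN at 240° is eclipsed with H at 240° (1.2). Total 5.6 kcal/mol.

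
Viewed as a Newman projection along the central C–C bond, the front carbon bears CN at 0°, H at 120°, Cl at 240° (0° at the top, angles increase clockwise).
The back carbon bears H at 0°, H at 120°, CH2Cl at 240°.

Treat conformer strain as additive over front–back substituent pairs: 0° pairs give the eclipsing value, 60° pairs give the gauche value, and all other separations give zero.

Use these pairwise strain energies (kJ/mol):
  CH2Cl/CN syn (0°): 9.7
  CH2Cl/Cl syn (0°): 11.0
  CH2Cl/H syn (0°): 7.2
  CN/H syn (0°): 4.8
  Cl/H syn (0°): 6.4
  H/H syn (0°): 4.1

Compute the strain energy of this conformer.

19.9 kJ/mol

This conformer (eclipsed): CN–H eclipsed, H–H eclipsed, Cl–CH2Cl eclipsed; 4.8 + 4.1 + 11.0 = 19.9 kJ/mol.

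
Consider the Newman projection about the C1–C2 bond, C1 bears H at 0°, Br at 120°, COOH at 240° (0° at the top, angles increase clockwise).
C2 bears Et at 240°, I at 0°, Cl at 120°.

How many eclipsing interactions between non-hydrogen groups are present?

Non-H eclipsing pairs: Br(120°)/Cl(120°); COOH(240°)/Et(240°) — 2 interactions.

2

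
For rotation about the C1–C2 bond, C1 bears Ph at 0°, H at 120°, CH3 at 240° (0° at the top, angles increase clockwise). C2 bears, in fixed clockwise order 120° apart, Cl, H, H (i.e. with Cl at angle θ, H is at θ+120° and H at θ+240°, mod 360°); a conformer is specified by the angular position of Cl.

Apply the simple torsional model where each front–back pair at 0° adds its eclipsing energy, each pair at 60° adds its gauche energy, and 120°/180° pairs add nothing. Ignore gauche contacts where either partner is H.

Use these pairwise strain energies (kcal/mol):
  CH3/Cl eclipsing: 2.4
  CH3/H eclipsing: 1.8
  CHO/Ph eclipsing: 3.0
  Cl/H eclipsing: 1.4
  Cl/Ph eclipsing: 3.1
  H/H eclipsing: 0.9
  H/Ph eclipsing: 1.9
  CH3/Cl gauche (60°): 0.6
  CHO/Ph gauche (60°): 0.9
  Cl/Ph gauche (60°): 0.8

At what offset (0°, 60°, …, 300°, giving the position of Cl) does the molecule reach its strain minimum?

180°

Cl at 0° (eclipsed): Ph(0°)/Cl(0°) eclipsed 3.1; H(120°)/H(120°) eclipsed 0.9; CH3(240°)/H(240°) eclipsed 1.8 → 5.8 kcal/mol.
Cl at 60° (staggered): Ph(0°)/Cl(60°) gauche 0.8 → 0.8 kcal/mol.
Cl at 120° (eclipsed): Ph(0°)/H(0°) eclipsed 1.9; H(120°)/Cl(120°) eclipsed 1.4; CH3(240°)/H(240°) eclipsed 1.8 → 5.1 kcal/mol.
Cl at 180° (staggered): CH3(240°)/Cl(180°) gauche 0.6 → 0.6 kcal/mol.
Cl at 240° (eclipsed): Ph(0°)/H(0°) eclipsed 1.9; H(120°)/H(120°) eclipsed 0.9; CH3(240°)/Cl(240°) eclipsed 2.4 → 5.2 kcal/mol.
Cl at 300° (staggered): Ph(0°)/Cl(300°) gauche 0.8; CH3(240°)/Cl(300°) gauche 0.6 → 1.4 kcal/mol.
The minimum (0.6 kcal/mol) occurs with Cl at 180°.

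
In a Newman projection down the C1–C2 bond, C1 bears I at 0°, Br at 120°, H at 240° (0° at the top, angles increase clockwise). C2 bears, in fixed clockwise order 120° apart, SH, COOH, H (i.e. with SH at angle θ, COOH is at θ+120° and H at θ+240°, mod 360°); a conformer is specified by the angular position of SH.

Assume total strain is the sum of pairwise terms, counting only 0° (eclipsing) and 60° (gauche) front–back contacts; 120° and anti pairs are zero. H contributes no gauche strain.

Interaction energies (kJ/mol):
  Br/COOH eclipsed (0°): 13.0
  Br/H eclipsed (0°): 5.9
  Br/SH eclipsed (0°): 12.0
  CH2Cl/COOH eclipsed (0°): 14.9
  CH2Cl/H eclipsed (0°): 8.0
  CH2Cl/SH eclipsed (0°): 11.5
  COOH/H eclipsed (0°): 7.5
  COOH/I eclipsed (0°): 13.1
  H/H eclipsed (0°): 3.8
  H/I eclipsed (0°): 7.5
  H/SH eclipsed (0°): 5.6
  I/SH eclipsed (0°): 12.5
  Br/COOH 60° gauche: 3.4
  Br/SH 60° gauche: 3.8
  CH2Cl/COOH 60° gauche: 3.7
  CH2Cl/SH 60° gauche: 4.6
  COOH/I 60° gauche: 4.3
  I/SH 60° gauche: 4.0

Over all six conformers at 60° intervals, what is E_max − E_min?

SH at 0° (eclipsed): I–SH eclipsed, Br–COOH eclipsed, H–H eclipsed; 12.5 + 13.0 + 3.8 = 29.3 kJ/mol.
SH at 60° (staggered): I–SH gauche, Br–SH gauche, Br–COOH gauche; 4.0 + 3.8 + 3.4 = 11.2 kJ/mol.
SH at 120° (eclipsed): I–H eclipsed, Br–SH eclipsed, H–COOH eclipsed; 7.5 + 12.0 + 7.5 = 27.0 kJ/mol.
SH at 180° (staggered): I–COOH gauche, Br–SH gauche; 4.3 + 3.8 = 8.1 kJ/mol.
SH at 240° (eclipsed): I–COOH eclipsed, Br–H eclipsed, H–SH eclipsed; 13.1 + 5.9 + 5.6 = 24.6 kJ/mol.
SH at 300° (staggered): I–SH gauche, I–COOH gauche, Br–COOH gauche; 4.0 + 4.3 + 3.4 = 11.7 kJ/mol.
Max at 0° (29.3 kJ/mol), min at 180° (8.1 kJ/mol); barrier = 21.2 kJ/mol.

21.2 kJ/mol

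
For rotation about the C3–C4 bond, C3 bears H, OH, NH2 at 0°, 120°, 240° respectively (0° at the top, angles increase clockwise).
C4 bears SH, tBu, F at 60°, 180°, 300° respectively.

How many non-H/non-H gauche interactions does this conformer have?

4

Non-H gauche pairs: OH(120°)/SH(60°); OH(120°)/tBu(180°); NH2(240°)/tBu(180°); NH2(240°)/F(300°) — 4 interactions.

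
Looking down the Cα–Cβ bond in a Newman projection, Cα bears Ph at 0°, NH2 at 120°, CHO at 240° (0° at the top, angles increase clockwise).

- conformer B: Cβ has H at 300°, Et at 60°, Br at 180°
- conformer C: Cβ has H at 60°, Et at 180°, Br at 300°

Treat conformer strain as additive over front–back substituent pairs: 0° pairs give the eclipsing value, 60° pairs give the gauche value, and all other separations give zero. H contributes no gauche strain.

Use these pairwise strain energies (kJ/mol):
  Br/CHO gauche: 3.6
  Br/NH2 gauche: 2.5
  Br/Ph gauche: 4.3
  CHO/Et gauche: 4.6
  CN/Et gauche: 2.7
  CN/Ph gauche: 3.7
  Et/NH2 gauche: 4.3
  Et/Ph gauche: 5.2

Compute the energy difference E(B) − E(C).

B (staggered): Ph(0°)/Et(60°) gauche 5.2; NH2(120°)/Et(60°) gauche 4.3; NH2(120°)/Br(180°) gauche 2.5; CHO(240°)/Br(180°) gauche 3.6 → 15.6 kJ/mol.
C (staggered): Ph(0°)/Br(300°) gauche 4.3; NH2(120°)/Et(180°) gauche 4.3; CHO(240°)/Et(180°) gauche 4.6; CHO(240°)/Br(300°) gauche 3.6 → 16.8 kJ/mol.
E(B) − E(C) = 15.6 − 16.8 = -1.2 kJ/mol.

-1.2 kJ/mol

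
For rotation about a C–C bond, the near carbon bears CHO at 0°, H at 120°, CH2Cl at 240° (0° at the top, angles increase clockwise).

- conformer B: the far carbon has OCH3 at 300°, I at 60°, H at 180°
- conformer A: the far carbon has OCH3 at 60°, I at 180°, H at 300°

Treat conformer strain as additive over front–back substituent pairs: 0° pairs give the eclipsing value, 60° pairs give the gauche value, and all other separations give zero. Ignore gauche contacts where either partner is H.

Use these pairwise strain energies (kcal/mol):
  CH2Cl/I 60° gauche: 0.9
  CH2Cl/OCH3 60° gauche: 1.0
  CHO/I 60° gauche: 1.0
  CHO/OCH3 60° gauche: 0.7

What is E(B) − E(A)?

+1.1 kcal/mol

B is staggered. CHO at 0° is gauche with OCH3 at 300° (0.7); CHO at 0° is gauche with I at 60° (1.0); CH2Cl at 240° is gauche with OCH3 at 300° (1.0). Total 2.7 kcal/mol.
A is staggered. CHO at 0° is gauche with OCH3 at 60° (0.7); CH2Cl at 240° is gauche with I at 180° (0.9). Total 1.6 kcal/mol.
E(B) − E(A) = 2.7 − 1.6 = +1.1 kcal/mol.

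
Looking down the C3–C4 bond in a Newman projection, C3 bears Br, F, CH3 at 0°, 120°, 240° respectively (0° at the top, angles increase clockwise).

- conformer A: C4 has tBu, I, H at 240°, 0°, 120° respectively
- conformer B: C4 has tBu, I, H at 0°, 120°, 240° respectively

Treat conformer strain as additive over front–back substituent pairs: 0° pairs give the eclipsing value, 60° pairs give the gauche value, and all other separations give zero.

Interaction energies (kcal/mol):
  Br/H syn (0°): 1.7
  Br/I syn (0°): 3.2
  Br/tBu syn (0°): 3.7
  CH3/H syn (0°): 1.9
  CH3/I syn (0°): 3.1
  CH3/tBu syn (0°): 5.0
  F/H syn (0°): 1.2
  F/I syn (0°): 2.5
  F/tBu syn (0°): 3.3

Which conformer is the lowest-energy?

B

A (eclipsed): Br(0°)/I(0°) eclipsed 3.2; F(120°)/H(120°) eclipsed 1.2; CH3(240°)/tBu(240°) eclipsed 5.0 → 9.4 kcal/mol.
B (eclipsed): Br(0°)/tBu(0°) eclipsed 3.7; F(120°)/I(120°) eclipsed 2.5; CH3(240°)/H(240°) eclipsed 1.9 → 8.1 kcal/mol.
B has the lowest total (8.1 kcal/mol).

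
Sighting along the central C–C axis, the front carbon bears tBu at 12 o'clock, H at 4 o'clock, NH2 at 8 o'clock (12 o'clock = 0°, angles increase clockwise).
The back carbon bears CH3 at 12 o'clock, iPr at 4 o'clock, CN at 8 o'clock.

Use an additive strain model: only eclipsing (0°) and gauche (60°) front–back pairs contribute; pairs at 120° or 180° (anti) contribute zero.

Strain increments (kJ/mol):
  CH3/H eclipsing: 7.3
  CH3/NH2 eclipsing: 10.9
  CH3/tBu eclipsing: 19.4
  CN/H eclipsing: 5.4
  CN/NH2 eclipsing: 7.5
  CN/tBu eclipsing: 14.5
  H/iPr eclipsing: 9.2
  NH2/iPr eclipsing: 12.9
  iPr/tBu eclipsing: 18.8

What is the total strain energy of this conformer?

36.1 kJ/mol

This conformer (eclipsed): tBu–CH3 eclipsed, H–iPr eclipsed, NH2–CN eclipsed; 19.4 + 9.2 + 7.5 = 36.1 kJ/mol.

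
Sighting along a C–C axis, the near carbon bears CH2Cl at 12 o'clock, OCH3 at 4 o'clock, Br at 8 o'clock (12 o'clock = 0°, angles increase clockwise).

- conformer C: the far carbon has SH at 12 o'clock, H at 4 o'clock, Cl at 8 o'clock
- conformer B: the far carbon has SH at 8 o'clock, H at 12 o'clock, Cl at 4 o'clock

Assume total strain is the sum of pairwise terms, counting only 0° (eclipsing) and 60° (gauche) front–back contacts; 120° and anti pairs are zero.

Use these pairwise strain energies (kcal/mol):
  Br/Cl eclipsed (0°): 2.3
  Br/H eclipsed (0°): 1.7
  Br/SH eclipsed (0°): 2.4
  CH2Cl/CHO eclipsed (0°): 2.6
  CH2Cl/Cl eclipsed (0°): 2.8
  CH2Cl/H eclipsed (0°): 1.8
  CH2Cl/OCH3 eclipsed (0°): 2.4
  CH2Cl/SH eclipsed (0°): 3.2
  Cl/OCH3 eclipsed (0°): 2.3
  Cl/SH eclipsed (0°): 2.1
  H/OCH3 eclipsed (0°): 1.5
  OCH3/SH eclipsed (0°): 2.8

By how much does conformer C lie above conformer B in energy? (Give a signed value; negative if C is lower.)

C (eclipsed): CH2Cl–SH eclipsed, OCH3–H eclipsed, Br–Cl eclipsed; 3.2 + 1.5 + 2.3 = 7.0 kcal/mol.
B (eclipsed): CH2Cl–H eclipsed, OCH3–Cl eclipsed, Br–SH eclipsed; 1.8 + 2.3 + 2.4 = 6.5 kcal/mol.
E(C) − E(B) = 7.0 − 6.5 = +0.5 kcal/mol.

+0.5 kcal/mol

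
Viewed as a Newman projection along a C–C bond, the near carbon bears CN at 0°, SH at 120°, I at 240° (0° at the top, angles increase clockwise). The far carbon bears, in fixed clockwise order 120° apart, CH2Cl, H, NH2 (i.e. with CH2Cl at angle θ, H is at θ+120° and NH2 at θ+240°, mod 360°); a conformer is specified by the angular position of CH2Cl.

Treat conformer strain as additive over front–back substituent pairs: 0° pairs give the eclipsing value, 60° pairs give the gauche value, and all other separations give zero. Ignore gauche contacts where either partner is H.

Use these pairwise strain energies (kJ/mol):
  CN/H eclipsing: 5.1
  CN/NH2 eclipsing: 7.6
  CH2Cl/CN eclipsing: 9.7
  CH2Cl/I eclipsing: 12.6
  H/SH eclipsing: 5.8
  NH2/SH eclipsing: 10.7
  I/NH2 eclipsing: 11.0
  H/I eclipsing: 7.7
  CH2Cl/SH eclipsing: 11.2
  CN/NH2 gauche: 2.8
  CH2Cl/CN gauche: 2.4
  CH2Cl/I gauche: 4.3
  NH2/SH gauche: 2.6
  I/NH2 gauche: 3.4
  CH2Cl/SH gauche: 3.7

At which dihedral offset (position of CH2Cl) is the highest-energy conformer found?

240°

CH2Cl at 0° (eclipsed): CN–CH2Cl eclipsed, SH–H eclipsed, I–NH2 eclipsed; 9.7 + 5.8 + 11.0 = 26.5 kJ/mol.
CH2Cl at 60° (staggered): CN–CH2Cl gauche, CN–NH2 gauche, SH–CH2Cl gauche, I–NH2 gauche; 2.4 + 2.8 + 3.7 + 3.4 = 12.3 kJ/mol.
CH2Cl at 120° (eclipsed): CN–NH2 eclipsed, SH–CH2Cl eclipsed, I–H eclipsed; 7.6 + 11.2 + 7.7 = 26.5 kJ/mol.
CH2Cl at 180° (staggered): CN–NH2 gauche, SH–CH2Cl gauche, SH–NH2 gauche, I–CH2Cl gauche; 2.8 + 3.7 + 2.6 + 4.3 = 13.4 kJ/mol.
CH2Cl at 240° (eclipsed): CN–H eclipsed, SH–NH2 eclipsed, I–CH2Cl eclipsed; 5.1 + 10.7 + 12.6 = 28.4 kJ/mol.
CH2Cl at 300° (staggered): CN–CH2Cl gauche, SH–NH2 gauche, I–CH2Cl gauche, I–NH2 gauche; 2.4 + 2.6 + 4.3 + 3.4 = 12.7 kJ/mol.
The maximum (28.4 kJ/mol) occurs with CH2Cl at 240°.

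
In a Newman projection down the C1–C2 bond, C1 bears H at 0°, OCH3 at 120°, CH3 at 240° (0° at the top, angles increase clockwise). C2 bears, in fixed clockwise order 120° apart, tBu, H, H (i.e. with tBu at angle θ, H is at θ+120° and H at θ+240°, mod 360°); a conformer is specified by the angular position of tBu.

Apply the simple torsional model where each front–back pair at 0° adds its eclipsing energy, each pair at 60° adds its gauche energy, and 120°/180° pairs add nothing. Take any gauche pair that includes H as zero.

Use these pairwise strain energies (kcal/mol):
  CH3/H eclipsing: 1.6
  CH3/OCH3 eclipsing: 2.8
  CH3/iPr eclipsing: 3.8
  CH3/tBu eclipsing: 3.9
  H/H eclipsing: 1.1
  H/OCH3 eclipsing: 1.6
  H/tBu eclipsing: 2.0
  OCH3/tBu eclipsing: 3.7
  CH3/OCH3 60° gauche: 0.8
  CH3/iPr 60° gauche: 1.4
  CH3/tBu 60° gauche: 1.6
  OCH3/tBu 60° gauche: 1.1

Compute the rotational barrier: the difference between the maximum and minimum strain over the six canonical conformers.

5.5 kcal/mol

tBu at 0° (eclipsed): H–tBu eclipsed, OCH3–H eclipsed, CH3–H eclipsed; 2.0 + 1.6 + 1.6 = 5.2 kcal/mol.
tBu at 60° (staggered): OCH3–tBu gauche; 1.1 = 1.1 kcal/mol.
tBu at 120° (eclipsed): H–H eclipsed, OCH3–tBu eclipsed, CH3–H eclipsed; 1.1 + 3.7 + 1.6 = 6.4 kcal/mol.
tBu at 180° (staggered): OCH3–tBu gauche, CH3–tBu gauche; 1.1 + 1.6 = 2.7 kcal/mol.
tBu at 240° (eclipsed): H–H eclipsed, OCH3–H eclipsed, CH3–tBu eclipsed; 1.1 + 1.6 + 3.9 = 6.6 kcal/mol.
tBu at 300° (staggered): CH3–tBu gauche; 1.6 = 1.6 kcal/mol.
Max at 240° (6.6 kcal/mol), min at 60° (1.1 kcal/mol); barrier = 5.5 kcal/mol.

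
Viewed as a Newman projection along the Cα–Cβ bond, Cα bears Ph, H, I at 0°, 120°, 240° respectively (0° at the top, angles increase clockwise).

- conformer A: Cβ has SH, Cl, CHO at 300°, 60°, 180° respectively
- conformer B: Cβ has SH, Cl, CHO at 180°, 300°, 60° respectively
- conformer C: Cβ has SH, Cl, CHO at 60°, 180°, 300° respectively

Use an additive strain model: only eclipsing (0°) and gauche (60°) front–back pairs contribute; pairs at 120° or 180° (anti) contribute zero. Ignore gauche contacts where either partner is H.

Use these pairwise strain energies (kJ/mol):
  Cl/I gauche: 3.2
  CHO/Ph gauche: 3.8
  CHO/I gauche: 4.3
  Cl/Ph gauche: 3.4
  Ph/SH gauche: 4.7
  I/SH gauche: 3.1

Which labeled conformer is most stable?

B

A (staggered): Ph(0°)/SH(300°) gauche 4.7; Ph(0°)/Cl(60°) gauche 3.4; I(240°)/SH(300°) gauche 3.1; I(240°)/CHO(180°) gauche 4.3 → 15.5 kJ/mol.
B (staggered): Ph(0°)/Cl(300°) gauche 3.4; Ph(0°)/CHO(60°) gauche 3.8; I(240°)/SH(180°) gauche 3.1; I(240°)/Cl(300°) gauche 3.2 → 13.5 kJ/mol.
C (staggered): Ph(0°)/SH(60°) gauche 4.7; Ph(0°)/CHO(300°) gauche 3.8; I(240°)/Cl(180°) gauche 3.2; I(240°)/CHO(300°) gauche 4.3 → 16.0 kJ/mol.
B has the lowest total (13.5 kJ/mol).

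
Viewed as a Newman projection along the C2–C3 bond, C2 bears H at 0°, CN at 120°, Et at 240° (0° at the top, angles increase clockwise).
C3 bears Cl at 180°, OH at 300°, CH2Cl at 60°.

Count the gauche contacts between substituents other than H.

Non-H gauche pairs: CN(120°)/Cl(180°); CN(120°)/CH2Cl(60°); Et(240°)/Cl(180°); Et(240°)/OH(300°) — 4 interactions.

4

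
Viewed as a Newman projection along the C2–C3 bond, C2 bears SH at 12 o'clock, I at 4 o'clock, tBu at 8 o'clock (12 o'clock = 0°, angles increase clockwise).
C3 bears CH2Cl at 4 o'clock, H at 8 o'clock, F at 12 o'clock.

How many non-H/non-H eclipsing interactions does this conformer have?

2

Non-H eclipsing pairs: SH(0°)/F(0°); I(120°)/CH2Cl(120°) — 2 interactions.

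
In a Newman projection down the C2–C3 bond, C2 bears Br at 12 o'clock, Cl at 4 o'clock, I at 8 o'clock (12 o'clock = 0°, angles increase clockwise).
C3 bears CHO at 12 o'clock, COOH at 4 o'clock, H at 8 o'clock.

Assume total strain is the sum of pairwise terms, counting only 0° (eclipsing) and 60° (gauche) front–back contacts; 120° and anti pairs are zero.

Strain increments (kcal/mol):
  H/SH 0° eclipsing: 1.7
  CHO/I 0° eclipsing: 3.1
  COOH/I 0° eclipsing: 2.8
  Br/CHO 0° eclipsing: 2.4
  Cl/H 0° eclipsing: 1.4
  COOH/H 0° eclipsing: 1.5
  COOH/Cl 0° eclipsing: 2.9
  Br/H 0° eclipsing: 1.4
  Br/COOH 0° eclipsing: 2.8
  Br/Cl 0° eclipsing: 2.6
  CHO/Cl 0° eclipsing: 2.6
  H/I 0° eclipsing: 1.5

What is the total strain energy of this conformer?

6.8 kcal/mol

This conformer (eclipsed): Br(0°)/CHO(0°) eclipsed 2.4; Cl(120°)/COOH(120°) eclipsed 2.9; I(240°)/H(240°) eclipsed 1.5 → 6.8 kcal/mol.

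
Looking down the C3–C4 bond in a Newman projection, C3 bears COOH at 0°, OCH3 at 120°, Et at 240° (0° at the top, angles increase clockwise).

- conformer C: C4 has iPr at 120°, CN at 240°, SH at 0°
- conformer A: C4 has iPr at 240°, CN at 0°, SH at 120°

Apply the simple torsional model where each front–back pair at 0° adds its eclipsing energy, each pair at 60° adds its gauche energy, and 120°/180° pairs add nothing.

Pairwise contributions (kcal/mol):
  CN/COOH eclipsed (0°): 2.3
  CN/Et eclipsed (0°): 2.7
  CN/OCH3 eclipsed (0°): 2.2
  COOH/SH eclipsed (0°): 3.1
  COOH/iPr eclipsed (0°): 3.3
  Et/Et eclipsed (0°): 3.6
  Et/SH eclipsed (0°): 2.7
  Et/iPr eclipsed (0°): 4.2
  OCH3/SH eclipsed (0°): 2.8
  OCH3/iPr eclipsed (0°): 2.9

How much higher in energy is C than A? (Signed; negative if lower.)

C (eclipsed): COOH(0°)/SH(0°) eclipsed 3.1; OCH3(120°)/iPr(120°) eclipsed 2.9; Et(240°)/CN(240°) eclipsed 2.7 → 8.7 kcal/mol.
A (eclipsed): COOH(0°)/CN(0°) eclipsed 2.3; OCH3(120°)/SH(120°) eclipsed 2.8; Et(240°)/iPr(240°) eclipsed 4.2 → 9.3 kcal/mol.
E(C) − E(A) = 8.7 − 9.3 = -0.6 kcal/mol.

-0.6 kcal/mol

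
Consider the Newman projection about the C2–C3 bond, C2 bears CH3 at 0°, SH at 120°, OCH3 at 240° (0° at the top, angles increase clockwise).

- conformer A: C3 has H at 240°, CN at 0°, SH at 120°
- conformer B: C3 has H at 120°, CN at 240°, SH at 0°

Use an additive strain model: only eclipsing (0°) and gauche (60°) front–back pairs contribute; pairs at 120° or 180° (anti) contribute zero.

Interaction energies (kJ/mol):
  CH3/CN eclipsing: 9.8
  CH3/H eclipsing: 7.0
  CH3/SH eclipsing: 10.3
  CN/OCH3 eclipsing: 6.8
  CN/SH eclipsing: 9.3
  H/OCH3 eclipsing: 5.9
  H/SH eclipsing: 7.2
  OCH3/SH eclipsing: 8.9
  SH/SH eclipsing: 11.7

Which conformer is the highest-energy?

A (eclipsed): CH3(0°)/CN(0°) eclipsed 9.8; SH(120°)/SH(120°) eclipsed 11.7; OCH3(240°)/H(240°) eclipsed 5.9 → 27.4 kJ/mol.
B (eclipsed): CH3(0°)/SH(0°) eclipsed 10.3; SH(120°)/H(120°) eclipsed 7.2; OCH3(240°)/CN(240°) eclipsed 6.8 → 24.3 kJ/mol.
A has the highest total (27.4 kJ/mol).

A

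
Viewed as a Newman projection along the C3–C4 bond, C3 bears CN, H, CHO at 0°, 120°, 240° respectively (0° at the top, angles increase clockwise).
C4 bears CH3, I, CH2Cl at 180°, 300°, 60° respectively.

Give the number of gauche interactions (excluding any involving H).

4

Non-H gauche pairs: CN(0°)/I(300°); CN(0°)/CH2Cl(60°); CHO(240°)/CH3(180°); CHO(240°)/I(300°) — 4 interactions.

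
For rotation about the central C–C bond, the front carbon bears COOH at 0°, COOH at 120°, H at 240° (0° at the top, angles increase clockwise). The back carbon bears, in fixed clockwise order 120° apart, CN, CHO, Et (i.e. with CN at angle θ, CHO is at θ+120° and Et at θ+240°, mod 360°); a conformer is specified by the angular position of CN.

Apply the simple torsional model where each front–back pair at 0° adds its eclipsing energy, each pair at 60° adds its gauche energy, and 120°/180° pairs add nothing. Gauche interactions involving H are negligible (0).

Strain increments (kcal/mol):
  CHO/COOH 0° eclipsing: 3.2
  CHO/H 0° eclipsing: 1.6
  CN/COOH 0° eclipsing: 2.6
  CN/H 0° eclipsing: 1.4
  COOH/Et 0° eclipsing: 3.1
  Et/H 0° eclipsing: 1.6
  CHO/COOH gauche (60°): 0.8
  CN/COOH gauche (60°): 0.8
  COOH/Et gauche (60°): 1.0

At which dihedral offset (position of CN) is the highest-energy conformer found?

CN at 0° (eclipsed): COOH–CN eclipsed, COOH–CHO eclipsed, H–Et eclipsed; 2.6 + 3.2 + 1.6 = 7.4 kcal/mol.
CN at 60° (staggered): COOH–CN gauche, COOH–Et gauche, COOH–CN gauche, COOH–CHO gauche; 0.8 + 1.0 + 0.8 + 0.8 = 3.4 kcal/mol.
CN at 120° (eclipsed): COOH–Et eclipsed, COOH–CN eclipsed, H–CHO eclipsed; 3.1 + 2.6 + 1.6 = 7.3 kcal/mol.
CN at 180° (staggered): COOH–CHO gauche, COOH–Et gauche, COOH–CN gauche, COOH–Et gauche; 0.8 + 1.0 + 0.8 + 1.0 = 3.6 kcal/mol.
CN at 240° (eclipsed): COOH–CHO eclipsed, COOH–Et eclipsed, H–CN eclipsed; 3.2 + 3.1 + 1.4 = 7.7 kcal/mol.
CN at 300° (staggered): COOH–CN gauche, COOH–CHO gauche, COOH–CHO gauche, COOH–Et gauche; 0.8 + 0.8 + 0.8 + 1.0 = 3.4 kcal/mol.
The maximum (7.7 kcal/mol) occurs with CN at 240°.

240°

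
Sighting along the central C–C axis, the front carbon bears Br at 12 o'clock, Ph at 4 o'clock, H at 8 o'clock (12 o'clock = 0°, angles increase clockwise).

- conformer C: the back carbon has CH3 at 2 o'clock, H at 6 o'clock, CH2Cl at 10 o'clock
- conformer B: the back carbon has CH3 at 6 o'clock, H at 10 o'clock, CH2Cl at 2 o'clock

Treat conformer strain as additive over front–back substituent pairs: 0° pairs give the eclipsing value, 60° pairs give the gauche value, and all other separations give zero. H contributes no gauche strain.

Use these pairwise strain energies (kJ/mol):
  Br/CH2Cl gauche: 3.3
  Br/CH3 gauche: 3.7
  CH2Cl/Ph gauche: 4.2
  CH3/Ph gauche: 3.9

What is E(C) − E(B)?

-0.5 kJ/mol

C (staggered): Br(0°)/CH3(60°) gauche 3.7; Br(0°)/CH2Cl(300°) gauche 3.3; Ph(120°)/CH3(60°) gauche 3.9 → 10.9 kJ/mol.
B (staggered): Br(0°)/CH2Cl(60°) gauche 3.3; Ph(120°)/CH3(180°) gauche 3.9; Ph(120°)/CH2Cl(60°) gauche 4.2 → 11.4 kJ/mol.
E(C) − E(B) = 10.9 − 11.4 = -0.5 kJ/mol.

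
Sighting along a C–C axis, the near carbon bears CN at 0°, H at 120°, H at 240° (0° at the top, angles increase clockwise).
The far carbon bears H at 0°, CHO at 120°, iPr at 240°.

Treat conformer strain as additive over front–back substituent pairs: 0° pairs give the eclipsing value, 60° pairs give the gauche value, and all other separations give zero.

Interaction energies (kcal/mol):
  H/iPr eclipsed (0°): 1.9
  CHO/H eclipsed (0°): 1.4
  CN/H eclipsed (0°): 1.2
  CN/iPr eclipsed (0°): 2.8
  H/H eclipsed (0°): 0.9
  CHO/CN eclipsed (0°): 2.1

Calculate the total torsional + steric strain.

This conformer (eclipsed): CN–H eclipsed, H–CHO eclipsed, H–iPr eclipsed; 1.2 + 1.4 + 1.9 = 4.5 kcal/mol.

4.5 kcal/mol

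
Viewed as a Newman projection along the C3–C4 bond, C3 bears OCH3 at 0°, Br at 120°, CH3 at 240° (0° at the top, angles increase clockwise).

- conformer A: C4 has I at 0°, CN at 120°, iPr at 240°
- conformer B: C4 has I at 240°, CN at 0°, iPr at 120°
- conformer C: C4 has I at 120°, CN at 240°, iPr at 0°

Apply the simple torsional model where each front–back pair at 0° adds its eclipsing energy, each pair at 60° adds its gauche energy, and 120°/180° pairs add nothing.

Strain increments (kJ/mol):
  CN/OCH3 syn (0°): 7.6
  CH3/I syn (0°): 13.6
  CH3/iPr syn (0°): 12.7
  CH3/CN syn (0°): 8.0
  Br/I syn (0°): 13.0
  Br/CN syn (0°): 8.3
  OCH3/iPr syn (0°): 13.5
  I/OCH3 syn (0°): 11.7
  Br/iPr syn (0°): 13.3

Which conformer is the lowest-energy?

A (eclipsed): OCH3–I eclipsed, Br–CN eclipsed, CH3–iPr eclipsed; 11.7 + 8.3 + 12.7 = 32.7 kJ/mol.
B (eclipsed): OCH3–CN eclipsed, Br–iPr eclipsed, CH3–I eclipsed; 7.6 + 13.3 + 13.6 = 34.5 kJ/mol.
C (eclipsed): OCH3–iPr eclipsed, Br–I eclipsed, CH3–CN eclipsed; 13.5 + 13.0 + 8.0 = 34.5 kJ/mol.
A has the lowest total (32.7 kJ/mol).

A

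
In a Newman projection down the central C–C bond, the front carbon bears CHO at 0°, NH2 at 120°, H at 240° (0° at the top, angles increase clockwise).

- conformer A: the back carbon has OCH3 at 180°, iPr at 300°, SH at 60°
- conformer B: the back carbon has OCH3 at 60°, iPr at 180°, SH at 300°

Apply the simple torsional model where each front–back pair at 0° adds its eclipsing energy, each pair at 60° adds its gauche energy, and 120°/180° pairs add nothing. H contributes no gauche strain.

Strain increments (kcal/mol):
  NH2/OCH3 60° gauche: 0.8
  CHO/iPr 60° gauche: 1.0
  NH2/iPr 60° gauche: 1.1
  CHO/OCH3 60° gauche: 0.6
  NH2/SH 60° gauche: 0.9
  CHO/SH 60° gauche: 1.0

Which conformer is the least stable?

A

A (staggered): CHO(0°)/iPr(300°) gauche 1.0; CHO(0°)/SH(60°) gauche 1.0; NH2(120°)/OCH3(180°) gauche 0.8; NH2(120°)/SH(60°) gauche 0.9 → 3.7 kcal/mol.
B (staggered): CHO(0°)/OCH3(60°) gauche 0.6; CHO(0°)/SH(300°) gauche 1.0; NH2(120°)/OCH3(60°) gauche 0.8; NH2(120°)/iPr(180°) gauche 1.1 → 3.5 kcal/mol.
A has the highest total (3.7 kcal/mol).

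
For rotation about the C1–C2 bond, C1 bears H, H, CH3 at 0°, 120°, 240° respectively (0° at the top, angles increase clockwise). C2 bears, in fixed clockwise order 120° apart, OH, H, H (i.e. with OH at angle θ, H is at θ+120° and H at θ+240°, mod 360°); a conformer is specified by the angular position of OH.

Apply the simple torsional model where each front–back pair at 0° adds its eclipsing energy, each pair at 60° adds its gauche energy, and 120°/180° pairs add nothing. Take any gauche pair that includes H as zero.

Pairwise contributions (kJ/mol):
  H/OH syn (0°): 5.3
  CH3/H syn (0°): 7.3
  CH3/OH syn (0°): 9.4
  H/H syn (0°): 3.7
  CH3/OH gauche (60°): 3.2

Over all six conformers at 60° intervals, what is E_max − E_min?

16.8 kJ/mol

OH at 0° is eclipsed. H at 0° is eclipsed with OH at 0° (5.3); H at 120° is eclipsed with H at 120° (3.7); CH3 at 240° is eclipsed with H at 240° (7.3). Total 16.3 kJ/mol.
OH at 60° (staggered): no non-H gauche contacts → 0.0 kJ/mol.
OH at 120° is eclipsed. H at 0° is eclipsed with H at 0° (3.7); H at 120° is eclipsed with OH at 120° (5.3); CH3 at 240° is eclipsed with H at 240° (7.3). Total 16.3 kJ/mol.
OH at 180° is staggered. CH3 at 240° is gauche with OH at 180° (3.2). Total 3.2 kJ/mol.
OH at 240° is eclipsed. H at 0° is eclipsed with H at 0° (3.7); H at 120° is eclipsed with H at 120° (3.7); CH3 at 240° is eclipsed with OH at 240° (9.4). Total 16.8 kJ/mol.
OH at 300° is staggered. CH3 at 240° is gauche with OH at 300° (3.2). Total 3.2 kJ/mol.
Max at 240° (16.8 kJ/mol), min at 60° (0.0 kJ/mol); barrier = 16.8 kJ/mol.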